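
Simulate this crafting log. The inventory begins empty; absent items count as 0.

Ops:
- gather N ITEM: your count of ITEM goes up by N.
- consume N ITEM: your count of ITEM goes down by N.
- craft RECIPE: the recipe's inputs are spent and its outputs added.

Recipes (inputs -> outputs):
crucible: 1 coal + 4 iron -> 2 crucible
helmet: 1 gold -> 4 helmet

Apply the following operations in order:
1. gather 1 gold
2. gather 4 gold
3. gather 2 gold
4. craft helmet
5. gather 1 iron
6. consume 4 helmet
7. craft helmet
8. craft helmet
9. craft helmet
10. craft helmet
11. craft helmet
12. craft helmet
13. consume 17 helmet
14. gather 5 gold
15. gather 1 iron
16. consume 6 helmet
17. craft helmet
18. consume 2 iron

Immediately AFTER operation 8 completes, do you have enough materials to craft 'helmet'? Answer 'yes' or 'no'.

Answer: yes

Derivation:
After 1 (gather 1 gold): gold=1
After 2 (gather 4 gold): gold=5
After 3 (gather 2 gold): gold=7
After 4 (craft helmet): gold=6 helmet=4
After 5 (gather 1 iron): gold=6 helmet=4 iron=1
After 6 (consume 4 helmet): gold=6 iron=1
After 7 (craft helmet): gold=5 helmet=4 iron=1
After 8 (craft helmet): gold=4 helmet=8 iron=1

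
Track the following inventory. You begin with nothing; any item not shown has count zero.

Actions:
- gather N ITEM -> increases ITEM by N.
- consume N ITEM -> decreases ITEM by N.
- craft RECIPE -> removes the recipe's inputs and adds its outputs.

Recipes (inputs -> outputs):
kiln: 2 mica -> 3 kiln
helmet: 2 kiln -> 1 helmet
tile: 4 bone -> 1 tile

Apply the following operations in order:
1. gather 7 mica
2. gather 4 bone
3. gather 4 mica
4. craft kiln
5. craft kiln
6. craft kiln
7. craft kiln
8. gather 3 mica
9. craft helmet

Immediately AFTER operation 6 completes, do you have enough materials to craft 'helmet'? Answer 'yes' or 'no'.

Answer: yes

Derivation:
After 1 (gather 7 mica): mica=7
After 2 (gather 4 bone): bone=4 mica=7
After 3 (gather 4 mica): bone=4 mica=11
After 4 (craft kiln): bone=4 kiln=3 mica=9
After 5 (craft kiln): bone=4 kiln=6 mica=7
After 6 (craft kiln): bone=4 kiln=9 mica=5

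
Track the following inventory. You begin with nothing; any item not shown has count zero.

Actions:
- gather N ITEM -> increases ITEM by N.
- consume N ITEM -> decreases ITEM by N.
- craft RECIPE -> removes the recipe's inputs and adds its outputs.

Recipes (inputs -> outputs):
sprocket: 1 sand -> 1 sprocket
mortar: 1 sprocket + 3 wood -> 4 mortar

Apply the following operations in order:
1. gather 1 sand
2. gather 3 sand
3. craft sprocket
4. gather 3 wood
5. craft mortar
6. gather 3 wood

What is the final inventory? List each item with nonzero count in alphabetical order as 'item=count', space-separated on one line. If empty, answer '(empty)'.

After 1 (gather 1 sand): sand=1
After 2 (gather 3 sand): sand=4
After 3 (craft sprocket): sand=3 sprocket=1
After 4 (gather 3 wood): sand=3 sprocket=1 wood=3
After 5 (craft mortar): mortar=4 sand=3
After 6 (gather 3 wood): mortar=4 sand=3 wood=3

Answer: mortar=4 sand=3 wood=3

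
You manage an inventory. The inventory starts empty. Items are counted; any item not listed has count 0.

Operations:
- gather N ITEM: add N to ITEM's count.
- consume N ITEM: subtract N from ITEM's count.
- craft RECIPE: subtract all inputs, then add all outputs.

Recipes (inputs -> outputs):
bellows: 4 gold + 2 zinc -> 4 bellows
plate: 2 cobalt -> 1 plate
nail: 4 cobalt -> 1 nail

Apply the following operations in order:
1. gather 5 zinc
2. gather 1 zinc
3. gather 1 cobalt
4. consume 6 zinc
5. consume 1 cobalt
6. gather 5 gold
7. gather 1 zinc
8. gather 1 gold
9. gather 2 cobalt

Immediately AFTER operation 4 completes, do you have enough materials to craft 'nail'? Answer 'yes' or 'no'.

After 1 (gather 5 zinc): zinc=5
After 2 (gather 1 zinc): zinc=6
After 3 (gather 1 cobalt): cobalt=1 zinc=6
After 4 (consume 6 zinc): cobalt=1

Answer: no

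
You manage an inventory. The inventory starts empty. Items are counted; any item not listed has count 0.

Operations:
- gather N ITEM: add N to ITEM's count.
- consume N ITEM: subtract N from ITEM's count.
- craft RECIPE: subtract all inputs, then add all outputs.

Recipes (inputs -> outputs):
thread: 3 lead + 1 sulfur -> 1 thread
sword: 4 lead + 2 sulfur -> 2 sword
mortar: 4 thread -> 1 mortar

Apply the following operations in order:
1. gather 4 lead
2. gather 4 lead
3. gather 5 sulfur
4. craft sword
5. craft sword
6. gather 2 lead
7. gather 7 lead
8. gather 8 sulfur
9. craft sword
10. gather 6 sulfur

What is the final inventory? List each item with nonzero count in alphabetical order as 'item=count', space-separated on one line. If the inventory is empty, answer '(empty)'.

After 1 (gather 4 lead): lead=4
After 2 (gather 4 lead): lead=8
After 3 (gather 5 sulfur): lead=8 sulfur=5
After 4 (craft sword): lead=4 sulfur=3 sword=2
After 5 (craft sword): sulfur=1 sword=4
After 6 (gather 2 lead): lead=2 sulfur=1 sword=4
After 7 (gather 7 lead): lead=9 sulfur=1 sword=4
After 8 (gather 8 sulfur): lead=9 sulfur=9 sword=4
After 9 (craft sword): lead=5 sulfur=7 sword=6
After 10 (gather 6 sulfur): lead=5 sulfur=13 sword=6

Answer: lead=5 sulfur=13 sword=6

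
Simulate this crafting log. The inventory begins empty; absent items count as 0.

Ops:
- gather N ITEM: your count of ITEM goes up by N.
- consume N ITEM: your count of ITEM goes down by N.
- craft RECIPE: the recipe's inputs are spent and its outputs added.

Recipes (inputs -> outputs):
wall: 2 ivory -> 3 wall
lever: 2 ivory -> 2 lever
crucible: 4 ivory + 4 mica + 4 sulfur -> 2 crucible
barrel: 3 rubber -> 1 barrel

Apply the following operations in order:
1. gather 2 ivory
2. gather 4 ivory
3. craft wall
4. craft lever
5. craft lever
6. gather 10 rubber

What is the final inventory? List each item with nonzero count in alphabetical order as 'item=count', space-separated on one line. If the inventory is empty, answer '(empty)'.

Answer: lever=4 rubber=10 wall=3

Derivation:
After 1 (gather 2 ivory): ivory=2
After 2 (gather 4 ivory): ivory=6
After 3 (craft wall): ivory=4 wall=3
After 4 (craft lever): ivory=2 lever=2 wall=3
After 5 (craft lever): lever=4 wall=3
After 6 (gather 10 rubber): lever=4 rubber=10 wall=3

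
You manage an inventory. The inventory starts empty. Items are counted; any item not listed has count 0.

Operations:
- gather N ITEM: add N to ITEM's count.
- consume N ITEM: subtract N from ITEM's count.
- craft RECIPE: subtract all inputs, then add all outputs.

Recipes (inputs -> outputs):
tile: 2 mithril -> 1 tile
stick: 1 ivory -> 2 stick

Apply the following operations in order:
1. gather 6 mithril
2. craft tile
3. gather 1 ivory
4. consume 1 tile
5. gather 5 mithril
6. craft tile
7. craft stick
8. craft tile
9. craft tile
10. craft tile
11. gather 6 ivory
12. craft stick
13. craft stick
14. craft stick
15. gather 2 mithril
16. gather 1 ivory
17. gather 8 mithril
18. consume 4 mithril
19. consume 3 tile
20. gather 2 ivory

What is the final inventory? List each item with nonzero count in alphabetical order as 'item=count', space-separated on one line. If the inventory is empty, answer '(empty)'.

Answer: ivory=6 mithril=7 stick=8 tile=1

Derivation:
After 1 (gather 6 mithril): mithril=6
After 2 (craft tile): mithril=4 tile=1
After 3 (gather 1 ivory): ivory=1 mithril=4 tile=1
After 4 (consume 1 tile): ivory=1 mithril=4
After 5 (gather 5 mithril): ivory=1 mithril=9
After 6 (craft tile): ivory=1 mithril=7 tile=1
After 7 (craft stick): mithril=7 stick=2 tile=1
After 8 (craft tile): mithril=5 stick=2 tile=2
After 9 (craft tile): mithril=3 stick=2 tile=3
After 10 (craft tile): mithril=1 stick=2 tile=4
After 11 (gather 6 ivory): ivory=6 mithril=1 stick=2 tile=4
After 12 (craft stick): ivory=5 mithril=1 stick=4 tile=4
After 13 (craft stick): ivory=4 mithril=1 stick=6 tile=4
After 14 (craft stick): ivory=3 mithril=1 stick=8 tile=4
After 15 (gather 2 mithril): ivory=3 mithril=3 stick=8 tile=4
After 16 (gather 1 ivory): ivory=4 mithril=3 stick=8 tile=4
After 17 (gather 8 mithril): ivory=4 mithril=11 stick=8 tile=4
After 18 (consume 4 mithril): ivory=4 mithril=7 stick=8 tile=4
After 19 (consume 3 tile): ivory=4 mithril=7 stick=8 tile=1
After 20 (gather 2 ivory): ivory=6 mithril=7 stick=8 tile=1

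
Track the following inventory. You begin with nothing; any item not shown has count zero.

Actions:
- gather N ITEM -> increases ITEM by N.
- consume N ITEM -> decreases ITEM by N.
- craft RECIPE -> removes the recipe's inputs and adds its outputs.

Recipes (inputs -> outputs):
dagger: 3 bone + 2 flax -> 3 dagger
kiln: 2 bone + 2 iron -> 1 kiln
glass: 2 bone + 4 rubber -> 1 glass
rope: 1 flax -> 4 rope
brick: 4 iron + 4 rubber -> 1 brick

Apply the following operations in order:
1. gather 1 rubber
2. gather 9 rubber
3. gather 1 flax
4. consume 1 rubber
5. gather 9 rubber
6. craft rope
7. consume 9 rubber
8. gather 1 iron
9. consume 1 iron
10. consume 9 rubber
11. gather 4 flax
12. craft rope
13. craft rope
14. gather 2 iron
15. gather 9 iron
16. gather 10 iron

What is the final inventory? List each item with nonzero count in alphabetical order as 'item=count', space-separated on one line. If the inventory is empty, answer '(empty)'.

Answer: flax=2 iron=21 rope=12

Derivation:
After 1 (gather 1 rubber): rubber=1
After 2 (gather 9 rubber): rubber=10
After 3 (gather 1 flax): flax=1 rubber=10
After 4 (consume 1 rubber): flax=1 rubber=9
After 5 (gather 9 rubber): flax=1 rubber=18
After 6 (craft rope): rope=4 rubber=18
After 7 (consume 9 rubber): rope=4 rubber=9
After 8 (gather 1 iron): iron=1 rope=4 rubber=9
After 9 (consume 1 iron): rope=4 rubber=9
After 10 (consume 9 rubber): rope=4
After 11 (gather 4 flax): flax=4 rope=4
After 12 (craft rope): flax=3 rope=8
After 13 (craft rope): flax=2 rope=12
After 14 (gather 2 iron): flax=2 iron=2 rope=12
After 15 (gather 9 iron): flax=2 iron=11 rope=12
After 16 (gather 10 iron): flax=2 iron=21 rope=12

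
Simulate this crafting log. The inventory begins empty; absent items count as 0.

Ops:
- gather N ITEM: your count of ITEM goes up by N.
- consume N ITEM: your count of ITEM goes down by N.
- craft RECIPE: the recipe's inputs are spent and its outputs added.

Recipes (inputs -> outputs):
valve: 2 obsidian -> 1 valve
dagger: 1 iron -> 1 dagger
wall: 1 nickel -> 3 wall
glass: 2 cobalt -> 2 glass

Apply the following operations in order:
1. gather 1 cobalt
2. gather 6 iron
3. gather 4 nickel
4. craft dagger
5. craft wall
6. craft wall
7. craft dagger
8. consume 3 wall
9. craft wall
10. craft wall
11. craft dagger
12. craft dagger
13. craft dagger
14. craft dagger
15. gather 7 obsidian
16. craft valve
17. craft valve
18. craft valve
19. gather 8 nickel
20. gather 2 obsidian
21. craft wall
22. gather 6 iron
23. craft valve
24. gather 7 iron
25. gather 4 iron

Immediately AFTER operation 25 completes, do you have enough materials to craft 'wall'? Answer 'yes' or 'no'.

After 1 (gather 1 cobalt): cobalt=1
After 2 (gather 6 iron): cobalt=1 iron=6
After 3 (gather 4 nickel): cobalt=1 iron=6 nickel=4
After 4 (craft dagger): cobalt=1 dagger=1 iron=5 nickel=4
After 5 (craft wall): cobalt=1 dagger=1 iron=5 nickel=3 wall=3
After 6 (craft wall): cobalt=1 dagger=1 iron=5 nickel=2 wall=6
After 7 (craft dagger): cobalt=1 dagger=2 iron=4 nickel=2 wall=6
After 8 (consume 3 wall): cobalt=1 dagger=2 iron=4 nickel=2 wall=3
After 9 (craft wall): cobalt=1 dagger=2 iron=4 nickel=1 wall=6
After 10 (craft wall): cobalt=1 dagger=2 iron=4 wall=9
After 11 (craft dagger): cobalt=1 dagger=3 iron=3 wall=9
After 12 (craft dagger): cobalt=1 dagger=4 iron=2 wall=9
After 13 (craft dagger): cobalt=1 dagger=5 iron=1 wall=9
After 14 (craft dagger): cobalt=1 dagger=6 wall=9
After 15 (gather 7 obsidian): cobalt=1 dagger=6 obsidian=7 wall=9
After 16 (craft valve): cobalt=1 dagger=6 obsidian=5 valve=1 wall=9
After 17 (craft valve): cobalt=1 dagger=6 obsidian=3 valve=2 wall=9
After 18 (craft valve): cobalt=1 dagger=6 obsidian=1 valve=3 wall=9
After 19 (gather 8 nickel): cobalt=1 dagger=6 nickel=8 obsidian=1 valve=3 wall=9
After 20 (gather 2 obsidian): cobalt=1 dagger=6 nickel=8 obsidian=3 valve=3 wall=9
After 21 (craft wall): cobalt=1 dagger=6 nickel=7 obsidian=3 valve=3 wall=12
After 22 (gather 6 iron): cobalt=1 dagger=6 iron=6 nickel=7 obsidian=3 valve=3 wall=12
After 23 (craft valve): cobalt=1 dagger=6 iron=6 nickel=7 obsidian=1 valve=4 wall=12
After 24 (gather 7 iron): cobalt=1 dagger=6 iron=13 nickel=7 obsidian=1 valve=4 wall=12
After 25 (gather 4 iron): cobalt=1 dagger=6 iron=17 nickel=7 obsidian=1 valve=4 wall=12

Answer: yes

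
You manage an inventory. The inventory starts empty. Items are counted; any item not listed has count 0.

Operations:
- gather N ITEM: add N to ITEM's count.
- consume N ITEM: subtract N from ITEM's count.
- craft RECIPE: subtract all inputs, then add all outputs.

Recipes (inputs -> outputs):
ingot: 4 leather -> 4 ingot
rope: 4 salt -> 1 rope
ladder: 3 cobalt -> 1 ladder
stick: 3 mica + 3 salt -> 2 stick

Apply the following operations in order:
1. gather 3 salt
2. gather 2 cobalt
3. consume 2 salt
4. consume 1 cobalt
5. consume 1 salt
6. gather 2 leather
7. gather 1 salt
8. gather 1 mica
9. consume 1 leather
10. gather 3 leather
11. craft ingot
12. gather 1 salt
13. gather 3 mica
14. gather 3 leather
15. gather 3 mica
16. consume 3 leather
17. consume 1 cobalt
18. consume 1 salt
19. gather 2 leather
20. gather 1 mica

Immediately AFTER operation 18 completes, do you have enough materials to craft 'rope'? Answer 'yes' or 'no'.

After 1 (gather 3 salt): salt=3
After 2 (gather 2 cobalt): cobalt=2 salt=3
After 3 (consume 2 salt): cobalt=2 salt=1
After 4 (consume 1 cobalt): cobalt=1 salt=1
After 5 (consume 1 salt): cobalt=1
After 6 (gather 2 leather): cobalt=1 leather=2
After 7 (gather 1 salt): cobalt=1 leather=2 salt=1
After 8 (gather 1 mica): cobalt=1 leather=2 mica=1 salt=1
After 9 (consume 1 leather): cobalt=1 leather=1 mica=1 salt=1
After 10 (gather 3 leather): cobalt=1 leather=4 mica=1 salt=1
After 11 (craft ingot): cobalt=1 ingot=4 mica=1 salt=1
After 12 (gather 1 salt): cobalt=1 ingot=4 mica=1 salt=2
After 13 (gather 3 mica): cobalt=1 ingot=4 mica=4 salt=2
After 14 (gather 3 leather): cobalt=1 ingot=4 leather=3 mica=4 salt=2
After 15 (gather 3 mica): cobalt=1 ingot=4 leather=3 mica=7 salt=2
After 16 (consume 3 leather): cobalt=1 ingot=4 mica=7 salt=2
After 17 (consume 1 cobalt): ingot=4 mica=7 salt=2
After 18 (consume 1 salt): ingot=4 mica=7 salt=1

Answer: no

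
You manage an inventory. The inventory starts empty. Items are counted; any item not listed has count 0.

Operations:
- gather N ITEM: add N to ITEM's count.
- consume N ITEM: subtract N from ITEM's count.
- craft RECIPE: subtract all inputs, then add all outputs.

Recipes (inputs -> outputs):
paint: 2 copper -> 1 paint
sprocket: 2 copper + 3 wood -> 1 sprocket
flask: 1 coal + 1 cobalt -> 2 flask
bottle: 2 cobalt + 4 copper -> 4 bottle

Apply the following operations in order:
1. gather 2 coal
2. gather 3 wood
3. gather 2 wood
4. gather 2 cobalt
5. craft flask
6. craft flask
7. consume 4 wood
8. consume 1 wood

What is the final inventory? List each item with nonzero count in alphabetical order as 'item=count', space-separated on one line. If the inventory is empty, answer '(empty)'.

After 1 (gather 2 coal): coal=2
After 2 (gather 3 wood): coal=2 wood=3
After 3 (gather 2 wood): coal=2 wood=5
After 4 (gather 2 cobalt): coal=2 cobalt=2 wood=5
After 5 (craft flask): coal=1 cobalt=1 flask=2 wood=5
After 6 (craft flask): flask=4 wood=5
After 7 (consume 4 wood): flask=4 wood=1
After 8 (consume 1 wood): flask=4

Answer: flask=4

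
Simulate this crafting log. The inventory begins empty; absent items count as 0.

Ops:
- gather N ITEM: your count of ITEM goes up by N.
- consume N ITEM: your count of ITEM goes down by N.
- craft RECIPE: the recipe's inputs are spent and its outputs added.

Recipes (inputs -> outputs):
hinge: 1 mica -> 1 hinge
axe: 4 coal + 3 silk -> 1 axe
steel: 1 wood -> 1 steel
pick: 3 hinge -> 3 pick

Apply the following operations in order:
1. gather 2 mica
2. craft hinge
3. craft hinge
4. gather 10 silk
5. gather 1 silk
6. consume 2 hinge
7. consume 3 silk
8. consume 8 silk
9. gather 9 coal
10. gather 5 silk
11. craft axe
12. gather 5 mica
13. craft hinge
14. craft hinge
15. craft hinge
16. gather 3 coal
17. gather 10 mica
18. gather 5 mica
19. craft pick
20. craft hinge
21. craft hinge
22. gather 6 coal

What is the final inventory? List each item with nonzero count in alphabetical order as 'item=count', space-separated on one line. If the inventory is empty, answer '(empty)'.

After 1 (gather 2 mica): mica=2
After 2 (craft hinge): hinge=1 mica=1
After 3 (craft hinge): hinge=2
After 4 (gather 10 silk): hinge=2 silk=10
After 5 (gather 1 silk): hinge=2 silk=11
After 6 (consume 2 hinge): silk=11
After 7 (consume 3 silk): silk=8
After 8 (consume 8 silk): (empty)
After 9 (gather 9 coal): coal=9
After 10 (gather 5 silk): coal=9 silk=5
After 11 (craft axe): axe=1 coal=5 silk=2
After 12 (gather 5 mica): axe=1 coal=5 mica=5 silk=2
After 13 (craft hinge): axe=1 coal=5 hinge=1 mica=4 silk=2
After 14 (craft hinge): axe=1 coal=5 hinge=2 mica=3 silk=2
After 15 (craft hinge): axe=1 coal=5 hinge=3 mica=2 silk=2
After 16 (gather 3 coal): axe=1 coal=8 hinge=3 mica=2 silk=2
After 17 (gather 10 mica): axe=1 coal=8 hinge=3 mica=12 silk=2
After 18 (gather 5 mica): axe=1 coal=8 hinge=3 mica=17 silk=2
After 19 (craft pick): axe=1 coal=8 mica=17 pick=3 silk=2
After 20 (craft hinge): axe=1 coal=8 hinge=1 mica=16 pick=3 silk=2
After 21 (craft hinge): axe=1 coal=8 hinge=2 mica=15 pick=3 silk=2
After 22 (gather 6 coal): axe=1 coal=14 hinge=2 mica=15 pick=3 silk=2

Answer: axe=1 coal=14 hinge=2 mica=15 pick=3 silk=2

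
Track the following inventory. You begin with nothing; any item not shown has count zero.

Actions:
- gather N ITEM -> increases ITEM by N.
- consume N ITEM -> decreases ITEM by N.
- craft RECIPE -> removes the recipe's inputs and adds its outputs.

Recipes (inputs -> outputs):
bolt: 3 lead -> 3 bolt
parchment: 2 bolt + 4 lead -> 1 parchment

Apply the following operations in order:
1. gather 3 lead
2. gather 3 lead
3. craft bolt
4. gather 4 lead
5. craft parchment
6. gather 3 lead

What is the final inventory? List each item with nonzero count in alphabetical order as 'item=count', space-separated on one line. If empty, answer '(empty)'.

After 1 (gather 3 lead): lead=3
After 2 (gather 3 lead): lead=6
After 3 (craft bolt): bolt=3 lead=3
After 4 (gather 4 lead): bolt=3 lead=7
After 5 (craft parchment): bolt=1 lead=3 parchment=1
After 6 (gather 3 lead): bolt=1 lead=6 parchment=1

Answer: bolt=1 lead=6 parchment=1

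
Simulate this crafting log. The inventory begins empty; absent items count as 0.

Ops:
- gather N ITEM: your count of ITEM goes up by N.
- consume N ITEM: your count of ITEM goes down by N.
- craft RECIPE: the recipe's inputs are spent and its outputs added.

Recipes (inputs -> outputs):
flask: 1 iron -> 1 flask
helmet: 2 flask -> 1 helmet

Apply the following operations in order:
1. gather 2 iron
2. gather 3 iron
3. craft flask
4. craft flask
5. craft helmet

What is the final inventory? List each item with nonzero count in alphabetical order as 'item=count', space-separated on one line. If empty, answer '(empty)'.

After 1 (gather 2 iron): iron=2
After 2 (gather 3 iron): iron=5
After 3 (craft flask): flask=1 iron=4
After 4 (craft flask): flask=2 iron=3
After 5 (craft helmet): helmet=1 iron=3

Answer: helmet=1 iron=3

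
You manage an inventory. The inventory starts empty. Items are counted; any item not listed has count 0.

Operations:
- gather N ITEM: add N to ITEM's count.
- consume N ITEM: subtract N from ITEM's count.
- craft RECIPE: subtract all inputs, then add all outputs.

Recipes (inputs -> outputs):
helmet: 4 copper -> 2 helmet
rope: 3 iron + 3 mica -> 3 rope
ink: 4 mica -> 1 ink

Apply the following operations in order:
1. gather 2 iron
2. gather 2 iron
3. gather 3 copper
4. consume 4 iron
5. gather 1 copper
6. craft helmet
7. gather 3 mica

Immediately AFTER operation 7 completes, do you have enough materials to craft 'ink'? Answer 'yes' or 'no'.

After 1 (gather 2 iron): iron=2
After 2 (gather 2 iron): iron=4
After 3 (gather 3 copper): copper=3 iron=4
After 4 (consume 4 iron): copper=3
After 5 (gather 1 copper): copper=4
After 6 (craft helmet): helmet=2
After 7 (gather 3 mica): helmet=2 mica=3

Answer: no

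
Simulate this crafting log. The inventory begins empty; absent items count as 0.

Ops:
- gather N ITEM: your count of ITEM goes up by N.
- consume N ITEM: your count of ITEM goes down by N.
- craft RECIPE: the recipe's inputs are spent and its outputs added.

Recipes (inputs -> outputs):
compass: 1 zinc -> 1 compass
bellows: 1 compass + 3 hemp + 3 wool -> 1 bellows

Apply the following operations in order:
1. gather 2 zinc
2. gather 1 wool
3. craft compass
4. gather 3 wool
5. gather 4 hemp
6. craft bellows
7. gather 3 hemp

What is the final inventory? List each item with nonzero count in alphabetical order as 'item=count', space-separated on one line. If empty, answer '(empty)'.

Answer: bellows=1 hemp=4 wool=1 zinc=1

Derivation:
After 1 (gather 2 zinc): zinc=2
After 2 (gather 1 wool): wool=1 zinc=2
After 3 (craft compass): compass=1 wool=1 zinc=1
After 4 (gather 3 wool): compass=1 wool=4 zinc=1
After 5 (gather 4 hemp): compass=1 hemp=4 wool=4 zinc=1
After 6 (craft bellows): bellows=1 hemp=1 wool=1 zinc=1
After 7 (gather 3 hemp): bellows=1 hemp=4 wool=1 zinc=1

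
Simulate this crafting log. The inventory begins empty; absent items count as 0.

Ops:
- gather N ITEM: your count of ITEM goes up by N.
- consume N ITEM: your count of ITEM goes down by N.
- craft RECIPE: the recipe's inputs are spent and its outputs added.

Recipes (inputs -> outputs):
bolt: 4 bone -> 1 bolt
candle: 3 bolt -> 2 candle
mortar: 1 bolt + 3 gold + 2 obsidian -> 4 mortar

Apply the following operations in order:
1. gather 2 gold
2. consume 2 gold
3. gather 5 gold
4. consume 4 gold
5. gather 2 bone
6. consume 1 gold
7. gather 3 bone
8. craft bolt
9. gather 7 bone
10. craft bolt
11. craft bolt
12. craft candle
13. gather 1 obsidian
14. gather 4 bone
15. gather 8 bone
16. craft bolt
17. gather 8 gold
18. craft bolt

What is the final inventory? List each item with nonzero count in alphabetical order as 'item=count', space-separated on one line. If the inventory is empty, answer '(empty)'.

Answer: bolt=2 bone=4 candle=2 gold=8 obsidian=1

Derivation:
After 1 (gather 2 gold): gold=2
After 2 (consume 2 gold): (empty)
After 3 (gather 5 gold): gold=5
After 4 (consume 4 gold): gold=1
After 5 (gather 2 bone): bone=2 gold=1
After 6 (consume 1 gold): bone=2
After 7 (gather 3 bone): bone=5
After 8 (craft bolt): bolt=1 bone=1
After 9 (gather 7 bone): bolt=1 bone=8
After 10 (craft bolt): bolt=2 bone=4
After 11 (craft bolt): bolt=3
After 12 (craft candle): candle=2
After 13 (gather 1 obsidian): candle=2 obsidian=1
After 14 (gather 4 bone): bone=4 candle=2 obsidian=1
After 15 (gather 8 bone): bone=12 candle=2 obsidian=1
After 16 (craft bolt): bolt=1 bone=8 candle=2 obsidian=1
After 17 (gather 8 gold): bolt=1 bone=8 candle=2 gold=8 obsidian=1
After 18 (craft bolt): bolt=2 bone=4 candle=2 gold=8 obsidian=1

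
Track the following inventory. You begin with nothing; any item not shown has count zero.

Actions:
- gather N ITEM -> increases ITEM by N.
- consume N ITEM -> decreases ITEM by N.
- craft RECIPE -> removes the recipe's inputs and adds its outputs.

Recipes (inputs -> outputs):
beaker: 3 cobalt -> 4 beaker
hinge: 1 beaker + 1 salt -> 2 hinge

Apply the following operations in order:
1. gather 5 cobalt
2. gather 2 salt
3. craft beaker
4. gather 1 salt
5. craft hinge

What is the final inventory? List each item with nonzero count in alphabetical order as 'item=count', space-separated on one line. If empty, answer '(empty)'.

After 1 (gather 5 cobalt): cobalt=5
After 2 (gather 2 salt): cobalt=5 salt=2
After 3 (craft beaker): beaker=4 cobalt=2 salt=2
After 4 (gather 1 salt): beaker=4 cobalt=2 salt=3
After 5 (craft hinge): beaker=3 cobalt=2 hinge=2 salt=2

Answer: beaker=3 cobalt=2 hinge=2 salt=2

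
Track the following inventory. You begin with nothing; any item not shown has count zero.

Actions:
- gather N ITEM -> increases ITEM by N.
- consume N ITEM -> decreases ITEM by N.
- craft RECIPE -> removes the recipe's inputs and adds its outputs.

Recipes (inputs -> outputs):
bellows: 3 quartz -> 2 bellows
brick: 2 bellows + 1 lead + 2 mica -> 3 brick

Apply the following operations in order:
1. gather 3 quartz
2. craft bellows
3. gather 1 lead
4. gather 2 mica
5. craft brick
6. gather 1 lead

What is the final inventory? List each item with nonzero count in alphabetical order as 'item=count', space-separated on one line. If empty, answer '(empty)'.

Answer: brick=3 lead=1

Derivation:
After 1 (gather 3 quartz): quartz=3
After 2 (craft bellows): bellows=2
After 3 (gather 1 lead): bellows=2 lead=1
After 4 (gather 2 mica): bellows=2 lead=1 mica=2
After 5 (craft brick): brick=3
After 6 (gather 1 lead): brick=3 lead=1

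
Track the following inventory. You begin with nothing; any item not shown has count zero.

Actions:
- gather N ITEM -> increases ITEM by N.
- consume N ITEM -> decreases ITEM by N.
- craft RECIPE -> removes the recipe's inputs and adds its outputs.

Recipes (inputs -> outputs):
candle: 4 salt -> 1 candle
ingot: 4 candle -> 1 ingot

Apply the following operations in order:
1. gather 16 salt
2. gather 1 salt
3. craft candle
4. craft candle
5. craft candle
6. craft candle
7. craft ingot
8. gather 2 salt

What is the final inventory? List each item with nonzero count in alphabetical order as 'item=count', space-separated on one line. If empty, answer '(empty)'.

After 1 (gather 16 salt): salt=16
After 2 (gather 1 salt): salt=17
After 3 (craft candle): candle=1 salt=13
After 4 (craft candle): candle=2 salt=9
After 5 (craft candle): candle=3 salt=5
After 6 (craft candle): candle=4 salt=1
After 7 (craft ingot): ingot=1 salt=1
After 8 (gather 2 salt): ingot=1 salt=3

Answer: ingot=1 salt=3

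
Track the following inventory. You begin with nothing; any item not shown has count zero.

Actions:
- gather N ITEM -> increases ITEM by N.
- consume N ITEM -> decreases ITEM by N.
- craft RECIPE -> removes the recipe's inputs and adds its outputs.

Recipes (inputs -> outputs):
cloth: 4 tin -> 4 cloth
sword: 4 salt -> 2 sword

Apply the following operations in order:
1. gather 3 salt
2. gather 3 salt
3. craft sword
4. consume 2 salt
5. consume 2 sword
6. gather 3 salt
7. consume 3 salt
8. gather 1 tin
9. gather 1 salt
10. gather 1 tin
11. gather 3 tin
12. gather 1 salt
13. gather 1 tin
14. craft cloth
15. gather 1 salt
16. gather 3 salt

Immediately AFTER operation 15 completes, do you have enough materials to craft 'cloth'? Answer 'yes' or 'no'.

Answer: no

Derivation:
After 1 (gather 3 salt): salt=3
After 2 (gather 3 salt): salt=6
After 3 (craft sword): salt=2 sword=2
After 4 (consume 2 salt): sword=2
After 5 (consume 2 sword): (empty)
After 6 (gather 3 salt): salt=3
After 7 (consume 3 salt): (empty)
After 8 (gather 1 tin): tin=1
After 9 (gather 1 salt): salt=1 tin=1
After 10 (gather 1 tin): salt=1 tin=2
After 11 (gather 3 tin): salt=1 tin=5
After 12 (gather 1 salt): salt=2 tin=5
After 13 (gather 1 tin): salt=2 tin=6
After 14 (craft cloth): cloth=4 salt=2 tin=2
After 15 (gather 1 salt): cloth=4 salt=3 tin=2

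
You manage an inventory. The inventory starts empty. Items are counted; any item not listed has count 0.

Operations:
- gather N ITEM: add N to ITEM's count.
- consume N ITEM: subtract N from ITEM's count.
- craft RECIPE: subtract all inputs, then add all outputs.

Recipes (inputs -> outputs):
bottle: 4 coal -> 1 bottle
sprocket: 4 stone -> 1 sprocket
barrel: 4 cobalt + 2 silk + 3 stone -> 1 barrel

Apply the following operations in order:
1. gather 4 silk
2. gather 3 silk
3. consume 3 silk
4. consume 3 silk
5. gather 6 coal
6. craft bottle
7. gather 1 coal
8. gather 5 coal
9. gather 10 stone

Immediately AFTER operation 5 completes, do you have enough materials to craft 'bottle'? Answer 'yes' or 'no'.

After 1 (gather 4 silk): silk=4
After 2 (gather 3 silk): silk=7
After 3 (consume 3 silk): silk=4
After 4 (consume 3 silk): silk=1
After 5 (gather 6 coal): coal=6 silk=1

Answer: yes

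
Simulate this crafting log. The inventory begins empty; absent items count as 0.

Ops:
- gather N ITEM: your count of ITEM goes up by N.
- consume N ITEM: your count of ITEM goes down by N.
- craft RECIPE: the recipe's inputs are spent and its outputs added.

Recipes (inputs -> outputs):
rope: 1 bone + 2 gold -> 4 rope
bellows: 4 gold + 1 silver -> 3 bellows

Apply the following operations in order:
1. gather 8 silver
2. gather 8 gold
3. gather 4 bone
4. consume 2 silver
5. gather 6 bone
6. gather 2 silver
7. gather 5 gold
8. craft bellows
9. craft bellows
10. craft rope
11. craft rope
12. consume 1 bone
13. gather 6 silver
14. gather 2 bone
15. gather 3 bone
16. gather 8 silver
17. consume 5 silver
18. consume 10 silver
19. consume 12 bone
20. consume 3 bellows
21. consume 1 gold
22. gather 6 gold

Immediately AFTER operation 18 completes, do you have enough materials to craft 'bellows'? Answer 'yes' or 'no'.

After 1 (gather 8 silver): silver=8
After 2 (gather 8 gold): gold=8 silver=8
After 3 (gather 4 bone): bone=4 gold=8 silver=8
After 4 (consume 2 silver): bone=4 gold=8 silver=6
After 5 (gather 6 bone): bone=10 gold=8 silver=6
After 6 (gather 2 silver): bone=10 gold=8 silver=8
After 7 (gather 5 gold): bone=10 gold=13 silver=8
After 8 (craft bellows): bellows=3 bone=10 gold=9 silver=7
After 9 (craft bellows): bellows=6 bone=10 gold=5 silver=6
After 10 (craft rope): bellows=6 bone=9 gold=3 rope=4 silver=6
After 11 (craft rope): bellows=6 bone=8 gold=1 rope=8 silver=6
After 12 (consume 1 bone): bellows=6 bone=7 gold=1 rope=8 silver=6
After 13 (gather 6 silver): bellows=6 bone=7 gold=1 rope=8 silver=12
After 14 (gather 2 bone): bellows=6 bone=9 gold=1 rope=8 silver=12
After 15 (gather 3 bone): bellows=6 bone=12 gold=1 rope=8 silver=12
After 16 (gather 8 silver): bellows=6 bone=12 gold=1 rope=8 silver=20
After 17 (consume 5 silver): bellows=6 bone=12 gold=1 rope=8 silver=15
After 18 (consume 10 silver): bellows=6 bone=12 gold=1 rope=8 silver=5

Answer: no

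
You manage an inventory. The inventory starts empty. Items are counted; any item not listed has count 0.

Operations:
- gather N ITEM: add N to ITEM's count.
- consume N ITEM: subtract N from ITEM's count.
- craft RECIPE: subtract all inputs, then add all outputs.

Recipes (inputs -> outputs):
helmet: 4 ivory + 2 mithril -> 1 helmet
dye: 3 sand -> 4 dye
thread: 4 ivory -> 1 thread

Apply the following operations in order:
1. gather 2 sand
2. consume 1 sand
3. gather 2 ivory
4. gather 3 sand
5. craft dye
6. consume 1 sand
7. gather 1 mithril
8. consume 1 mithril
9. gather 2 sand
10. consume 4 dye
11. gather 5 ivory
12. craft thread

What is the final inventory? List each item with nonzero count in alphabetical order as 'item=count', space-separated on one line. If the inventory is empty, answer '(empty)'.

After 1 (gather 2 sand): sand=2
After 2 (consume 1 sand): sand=1
After 3 (gather 2 ivory): ivory=2 sand=1
After 4 (gather 3 sand): ivory=2 sand=4
After 5 (craft dye): dye=4 ivory=2 sand=1
After 6 (consume 1 sand): dye=4 ivory=2
After 7 (gather 1 mithril): dye=4 ivory=2 mithril=1
After 8 (consume 1 mithril): dye=4 ivory=2
After 9 (gather 2 sand): dye=4 ivory=2 sand=2
After 10 (consume 4 dye): ivory=2 sand=2
After 11 (gather 5 ivory): ivory=7 sand=2
After 12 (craft thread): ivory=3 sand=2 thread=1

Answer: ivory=3 sand=2 thread=1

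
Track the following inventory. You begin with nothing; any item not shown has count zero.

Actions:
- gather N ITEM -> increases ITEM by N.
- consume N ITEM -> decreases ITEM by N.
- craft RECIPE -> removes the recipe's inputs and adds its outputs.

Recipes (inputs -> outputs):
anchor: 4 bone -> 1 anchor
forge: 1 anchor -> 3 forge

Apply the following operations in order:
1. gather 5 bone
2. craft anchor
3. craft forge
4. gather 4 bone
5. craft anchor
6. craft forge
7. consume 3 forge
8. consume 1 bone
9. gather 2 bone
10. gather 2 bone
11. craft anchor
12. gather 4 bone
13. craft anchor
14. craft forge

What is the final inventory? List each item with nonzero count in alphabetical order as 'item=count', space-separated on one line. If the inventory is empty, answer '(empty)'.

Answer: anchor=1 forge=6

Derivation:
After 1 (gather 5 bone): bone=5
After 2 (craft anchor): anchor=1 bone=1
After 3 (craft forge): bone=1 forge=3
After 4 (gather 4 bone): bone=5 forge=3
After 5 (craft anchor): anchor=1 bone=1 forge=3
After 6 (craft forge): bone=1 forge=6
After 7 (consume 3 forge): bone=1 forge=3
After 8 (consume 1 bone): forge=3
After 9 (gather 2 bone): bone=2 forge=3
After 10 (gather 2 bone): bone=4 forge=3
After 11 (craft anchor): anchor=1 forge=3
After 12 (gather 4 bone): anchor=1 bone=4 forge=3
After 13 (craft anchor): anchor=2 forge=3
After 14 (craft forge): anchor=1 forge=6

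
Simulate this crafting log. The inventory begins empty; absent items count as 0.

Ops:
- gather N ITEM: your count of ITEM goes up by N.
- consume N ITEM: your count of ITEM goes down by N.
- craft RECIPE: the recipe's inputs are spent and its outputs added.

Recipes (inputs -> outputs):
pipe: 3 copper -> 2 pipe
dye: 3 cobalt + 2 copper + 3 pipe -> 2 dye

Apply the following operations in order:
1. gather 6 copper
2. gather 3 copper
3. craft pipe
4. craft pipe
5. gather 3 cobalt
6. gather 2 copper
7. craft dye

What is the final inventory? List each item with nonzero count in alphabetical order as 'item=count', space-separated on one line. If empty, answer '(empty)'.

Answer: copper=3 dye=2 pipe=1

Derivation:
After 1 (gather 6 copper): copper=6
After 2 (gather 3 copper): copper=9
After 3 (craft pipe): copper=6 pipe=2
After 4 (craft pipe): copper=3 pipe=4
After 5 (gather 3 cobalt): cobalt=3 copper=3 pipe=4
After 6 (gather 2 copper): cobalt=3 copper=5 pipe=4
After 7 (craft dye): copper=3 dye=2 pipe=1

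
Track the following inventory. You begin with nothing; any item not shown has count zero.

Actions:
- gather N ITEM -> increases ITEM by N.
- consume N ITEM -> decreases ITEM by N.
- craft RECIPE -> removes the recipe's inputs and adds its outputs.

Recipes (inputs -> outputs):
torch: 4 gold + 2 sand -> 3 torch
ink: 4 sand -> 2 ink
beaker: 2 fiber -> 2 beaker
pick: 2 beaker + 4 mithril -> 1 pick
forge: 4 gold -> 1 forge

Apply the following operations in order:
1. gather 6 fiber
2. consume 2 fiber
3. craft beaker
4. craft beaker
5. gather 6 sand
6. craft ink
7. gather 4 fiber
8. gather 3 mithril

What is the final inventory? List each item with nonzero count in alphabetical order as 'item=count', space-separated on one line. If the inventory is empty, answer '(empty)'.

After 1 (gather 6 fiber): fiber=6
After 2 (consume 2 fiber): fiber=4
After 3 (craft beaker): beaker=2 fiber=2
After 4 (craft beaker): beaker=4
After 5 (gather 6 sand): beaker=4 sand=6
After 6 (craft ink): beaker=4 ink=2 sand=2
After 7 (gather 4 fiber): beaker=4 fiber=4 ink=2 sand=2
After 8 (gather 3 mithril): beaker=4 fiber=4 ink=2 mithril=3 sand=2

Answer: beaker=4 fiber=4 ink=2 mithril=3 sand=2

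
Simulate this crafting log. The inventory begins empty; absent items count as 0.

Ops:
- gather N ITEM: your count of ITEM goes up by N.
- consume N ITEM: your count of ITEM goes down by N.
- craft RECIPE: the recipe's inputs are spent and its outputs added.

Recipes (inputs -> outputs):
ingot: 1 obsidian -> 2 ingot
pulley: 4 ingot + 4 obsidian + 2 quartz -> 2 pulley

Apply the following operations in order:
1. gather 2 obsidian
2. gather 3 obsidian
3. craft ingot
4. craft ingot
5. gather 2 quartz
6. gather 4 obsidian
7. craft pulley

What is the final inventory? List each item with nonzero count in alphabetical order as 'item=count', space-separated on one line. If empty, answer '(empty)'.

Answer: obsidian=3 pulley=2

Derivation:
After 1 (gather 2 obsidian): obsidian=2
After 2 (gather 3 obsidian): obsidian=5
After 3 (craft ingot): ingot=2 obsidian=4
After 4 (craft ingot): ingot=4 obsidian=3
After 5 (gather 2 quartz): ingot=4 obsidian=3 quartz=2
After 6 (gather 4 obsidian): ingot=4 obsidian=7 quartz=2
After 7 (craft pulley): obsidian=3 pulley=2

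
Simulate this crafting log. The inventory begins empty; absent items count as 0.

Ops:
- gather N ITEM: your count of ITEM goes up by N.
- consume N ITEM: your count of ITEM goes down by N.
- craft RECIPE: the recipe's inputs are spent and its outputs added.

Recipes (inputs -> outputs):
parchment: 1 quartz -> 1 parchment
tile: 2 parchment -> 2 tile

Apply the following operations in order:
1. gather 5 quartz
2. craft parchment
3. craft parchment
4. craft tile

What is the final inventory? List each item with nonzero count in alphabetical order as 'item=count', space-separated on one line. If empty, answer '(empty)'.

After 1 (gather 5 quartz): quartz=5
After 2 (craft parchment): parchment=1 quartz=4
After 3 (craft parchment): parchment=2 quartz=3
After 4 (craft tile): quartz=3 tile=2

Answer: quartz=3 tile=2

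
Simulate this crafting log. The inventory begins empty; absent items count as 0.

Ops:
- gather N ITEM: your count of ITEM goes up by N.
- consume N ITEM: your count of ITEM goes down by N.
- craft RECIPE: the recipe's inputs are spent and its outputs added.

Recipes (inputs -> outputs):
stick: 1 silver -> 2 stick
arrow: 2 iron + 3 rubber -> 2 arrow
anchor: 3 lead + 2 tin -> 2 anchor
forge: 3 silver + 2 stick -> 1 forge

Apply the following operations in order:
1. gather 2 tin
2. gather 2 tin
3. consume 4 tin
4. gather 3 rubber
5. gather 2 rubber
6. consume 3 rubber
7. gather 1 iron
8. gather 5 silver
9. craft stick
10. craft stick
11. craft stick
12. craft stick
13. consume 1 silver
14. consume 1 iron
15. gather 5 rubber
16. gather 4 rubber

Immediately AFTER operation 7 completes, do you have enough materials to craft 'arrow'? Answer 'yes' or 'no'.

After 1 (gather 2 tin): tin=2
After 2 (gather 2 tin): tin=4
After 3 (consume 4 tin): (empty)
After 4 (gather 3 rubber): rubber=3
After 5 (gather 2 rubber): rubber=5
After 6 (consume 3 rubber): rubber=2
After 7 (gather 1 iron): iron=1 rubber=2

Answer: no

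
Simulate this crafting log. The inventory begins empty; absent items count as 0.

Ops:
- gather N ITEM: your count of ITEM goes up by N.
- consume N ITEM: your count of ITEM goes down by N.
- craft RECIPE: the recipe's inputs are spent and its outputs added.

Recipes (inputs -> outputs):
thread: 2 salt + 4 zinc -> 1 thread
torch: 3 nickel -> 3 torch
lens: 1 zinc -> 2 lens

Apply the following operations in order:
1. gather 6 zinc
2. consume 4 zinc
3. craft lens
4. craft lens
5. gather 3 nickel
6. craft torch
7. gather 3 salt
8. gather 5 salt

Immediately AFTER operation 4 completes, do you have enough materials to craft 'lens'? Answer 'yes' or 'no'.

After 1 (gather 6 zinc): zinc=6
After 2 (consume 4 zinc): zinc=2
After 3 (craft lens): lens=2 zinc=1
After 4 (craft lens): lens=4

Answer: no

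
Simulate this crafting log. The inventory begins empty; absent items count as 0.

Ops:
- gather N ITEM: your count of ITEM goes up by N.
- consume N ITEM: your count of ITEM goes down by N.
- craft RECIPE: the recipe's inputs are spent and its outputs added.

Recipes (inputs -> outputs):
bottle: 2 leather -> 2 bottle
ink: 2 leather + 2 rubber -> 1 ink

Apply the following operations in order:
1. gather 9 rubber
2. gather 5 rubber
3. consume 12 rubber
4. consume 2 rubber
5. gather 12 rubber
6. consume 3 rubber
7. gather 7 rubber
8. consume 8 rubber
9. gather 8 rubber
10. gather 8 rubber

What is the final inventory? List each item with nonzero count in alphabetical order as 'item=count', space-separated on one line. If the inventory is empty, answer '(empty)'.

Answer: rubber=24

Derivation:
After 1 (gather 9 rubber): rubber=9
After 2 (gather 5 rubber): rubber=14
After 3 (consume 12 rubber): rubber=2
After 4 (consume 2 rubber): (empty)
After 5 (gather 12 rubber): rubber=12
After 6 (consume 3 rubber): rubber=9
After 7 (gather 7 rubber): rubber=16
After 8 (consume 8 rubber): rubber=8
After 9 (gather 8 rubber): rubber=16
After 10 (gather 8 rubber): rubber=24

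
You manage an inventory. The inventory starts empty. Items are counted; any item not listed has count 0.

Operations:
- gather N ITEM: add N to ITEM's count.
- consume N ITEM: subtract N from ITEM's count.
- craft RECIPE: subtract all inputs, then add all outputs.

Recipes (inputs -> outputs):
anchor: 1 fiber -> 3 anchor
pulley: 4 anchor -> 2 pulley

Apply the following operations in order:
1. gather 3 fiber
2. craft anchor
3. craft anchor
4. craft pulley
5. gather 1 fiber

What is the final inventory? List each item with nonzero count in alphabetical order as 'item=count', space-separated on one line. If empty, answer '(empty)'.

Answer: anchor=2 fiber=2 pulley=2

Derivation:
After 1 (gather 3 fiber): fiber=3
After 2 (craft anchor): anchor=3 fiber=2
After 3 (craft anchor): anchor=6 fiber=1
After 4 (craft pulley): anchor=2 fiber=1 pulley=2
After 5 (gather 1 fiber): anchor=2 fiber=2 pulley=2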